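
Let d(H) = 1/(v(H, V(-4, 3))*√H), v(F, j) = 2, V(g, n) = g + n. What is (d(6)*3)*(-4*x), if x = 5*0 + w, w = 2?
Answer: -2*√6 ≈ -4.8990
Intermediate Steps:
x = 2 (x = 5*0 + 2 = 0 + 2 = 2)
d(H) = 1/(2*√H)
(d(6)*3)*(-4*x) = ((1/(2*√6))*3)*(-4*2) = (((√6/6)/2)*3)*(-8) = ((√6/12)*3)*(-8) = (√6/4)*(-8) = -2*√6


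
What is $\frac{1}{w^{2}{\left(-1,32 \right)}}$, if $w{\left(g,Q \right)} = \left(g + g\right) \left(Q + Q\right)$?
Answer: $\frac{1}{16384} \approx 6.1035 \cdot 10^{-5}$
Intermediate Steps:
$w{\left(g,Q \right)} = 4 Q g$ ($w{\left(g,Q \right)} = 2 g 2 Q = 4 Q g$)
$\frac{1}{w^{2}{\left(-1,32 \right)}} = \frac{1}{\left(4 \cdot 32 \left(-1\right)\right)^{2}} = \frac{1}{\left(-128\right)^{2}} = \frac{1}{16384}$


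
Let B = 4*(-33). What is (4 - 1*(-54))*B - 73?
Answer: -7729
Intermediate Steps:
B = -132
(4 - 1*(-54))*B - 73 = (4 - 1*(-54))*(-132) - 73 = (4 + 54)*(-132) - 73 = 58*(-132) - 73 = -7656 - 73 = -7729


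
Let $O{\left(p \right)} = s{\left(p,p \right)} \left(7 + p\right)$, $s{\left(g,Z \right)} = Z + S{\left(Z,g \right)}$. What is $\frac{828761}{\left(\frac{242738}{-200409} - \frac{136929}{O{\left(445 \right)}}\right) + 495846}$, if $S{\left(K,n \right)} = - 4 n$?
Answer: $\frac{630331633507620}{377125369941559} \approx 1.6714$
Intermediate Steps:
$s{\left(g,Z \right)} = Z - 4 g$
$O{\left(p \right)} = - 3 p \left(7 + p\right)$ ($O{\left(p \right)} = \left(p - 4 p\right) \left(7 + p\right) = - 3 p \left(7 + p\right)$)
$\frac{828761}{\left(\frac{242738}{-200409} - \frac{136929}{O{\left(445 \right)}}\right) + 495846} = \frac{828761}{\left(\frac{242738}{-200409} - \frac{136929}{\left(-3\right) 445 \left(7 + 445\right)}\right) + 495846} = \frac{828761}{\left(242738 \left(- \frac{1}{200409}\right) - \frac{136929}{\left(-3\right) 445 \cdot 452}\right) + 495846} = \frac{828761}{\left(- \frac{242738}{200409} - \frac{136929}{-603420}\right) + 495846} = \frac{828761}{\left(- \frac{242738}{200409} - - \frac{45643}{201140}\right) + 495846} = \frac{828761}{\left(- \frac{242738}{200409} + \frac{45643}{201140}\right) + 495846} = \frac{828761}{- \frac{39677053333}{40310266260} + 495846} = \frac{828761}{\frac{19987644606902627}{40310266260}} = 828761 \cdot \frac{40310266260}{19987644606902627} = \frac{630331633507620}{377125369941559}$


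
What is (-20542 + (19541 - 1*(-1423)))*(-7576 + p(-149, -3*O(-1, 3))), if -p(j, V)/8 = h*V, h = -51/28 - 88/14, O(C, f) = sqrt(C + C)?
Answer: -3197072 - 574764*I*sqrt(2)/7 ≈ -3.1971e+6 - 1.1612e+5*I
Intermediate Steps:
O(C, f) = sqrt(2)*sqrt(C) (O(C, f) = sqrt(2*C) = sqrt(2)*sqrt(C))
h = -227/28 (h = -51*1/28 - 88*1/14 = -51/28 - 44/7 = -227/28 ≈ -8.1071)
p(j, V) = 454*V/7 (p(j, V) = -(-454)*V/7 = 454*V/7)
(-20542 + (19541 - 1*(-1423)))*(-7576 + p(-149, -3*O(-1, 3))) = (-20542 + (19541 - 1*(-1423)))*(-7576 + 454*(-3*sqrt(2)*sqrt(-1))/7) = (-20542 + (19541 + 1423))*(-7576 + 454*(-3*sqrt(2)*I)/7) = (-20542 + 20964)*(-7576 + 454*(-3*I*sqrt(2))/7) = 422*(-7576 + 454*(-3*I*sqrt(2))/7) = 422*(-7576 - 1362*I*sqrt(2)/7) = -3197072 - 574764*I*sqrt(2)/7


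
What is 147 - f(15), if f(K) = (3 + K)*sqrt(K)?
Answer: 147 - 18*sqrt(15) ≈ 77.286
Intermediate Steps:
f(K) = sqrt(K)*(3 + K)
147 - f(15) = 147 - sqrt(15)*(3 + 15) = 147 - sqrt(15)*18 = 147 - 18*sqrt(15)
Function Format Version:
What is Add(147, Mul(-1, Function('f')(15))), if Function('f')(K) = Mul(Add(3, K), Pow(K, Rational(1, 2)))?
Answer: Add(147, Mul(-18, Pow(15, Rational(1, 2)))) ≈ 77.286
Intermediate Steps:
Function('f')(K) = Mul(Pow(K, Rational(1, 2)), Add(3, K))
Add(147, Mul(-1, Function('f')(15))) = Add(147, Mul(-1, Mul(Pow(15, Rational(1, 2)), Add(3, 15)))) = Add(147, Mul(-1, Mul(Pow(15, Rational(1, 2)), 18))) = Add(147, Mul(-1, Mul(18, Pow(15, Rational(1, 2))))) = Add(147, Mul(-18, Pow(15, Rational(1, 2))))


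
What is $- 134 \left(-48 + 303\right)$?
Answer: $-34170$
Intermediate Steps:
$- 134 \left(-48 + 303\right) = \left(-134\right) 255 = -34170$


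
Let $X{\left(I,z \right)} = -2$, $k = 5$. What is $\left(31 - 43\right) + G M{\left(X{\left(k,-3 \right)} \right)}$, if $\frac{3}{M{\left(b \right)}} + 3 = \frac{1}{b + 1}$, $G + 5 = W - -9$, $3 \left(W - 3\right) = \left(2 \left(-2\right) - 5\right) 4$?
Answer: $- \frac{33}{4} \approx -8.25$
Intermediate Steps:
$W = -9$ ($W = 3 + \frac{\left(2 \left(-2\right) - 5\right) 4}{3} = 3 + \frac{\left(-4 - 5\right) 4}{3} = 3 + \frac{\left(-9\right) 4}{3} = 3 + \frac{1}{3} \left(-36\right) = 3 - 12 = -9$)
$G = -5$ ($G = -5 - 0 = -5 + \left(-9 + 9\right) = -5 + 0 = -5$)
$M{\left(b \right)} = \frac{3}{-3 + \frac{1}{1 + b}}$ ($M{\left(b \right)} = \frac{3}{-3 + \frac{1}{b + 1}} = \frac{3}{-3 + \frac{1}{1 + b}}$)
$\left(31 - 43\right) + G M{\left(X{\left(k,-3 \right)} \right)} = \left(31 - 43\right) - 5 \frac{3 \left(-1 - -2\right)}{2 + 3 \left(-2\right)} = -12 - 5 \frac{3 \left(-1 + 2\right)}{2 - 6} = -12 - 5 \cdot 3 \frac{1}{-4} \cdot 1 = -12 - 5 \cdot 3 \left(- \frac{1}{4}\right) 1 = -12 - - \frac{15}{4} = -12 + \frac{15}{4} = - \frac{33}{4}$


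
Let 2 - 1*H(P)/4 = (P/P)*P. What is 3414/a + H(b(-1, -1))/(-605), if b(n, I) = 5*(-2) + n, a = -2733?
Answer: -735862/551155 ≈ -1.3351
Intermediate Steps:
b(n, I) = -10 + n
H(P) = 8 - 4*P (H(P) = 8 - 4*P/P*P = 8 - 4*P)
3414/a + H(b(-1, -1))/(-605) = 3414/(-2733) + (8 - 4*(-10 - 1))/(-605) = 3414*(-1/2733) + (8 - 4*(-11))*(-1/605) = -1138/911 + (8 + 44)*(-1/605) = -1138/911 + 52*(-1/605) = -1138/911 - 52/605 = -735862/551155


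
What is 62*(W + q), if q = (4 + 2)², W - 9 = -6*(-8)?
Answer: 5766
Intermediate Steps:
W = 57 (W = 9 - 6*(-8) = 9 + 48 = 57)
q = 36 (q = 6² = 36)
62*(W + q) = 62*(57 + 36) = 62*93 = 5766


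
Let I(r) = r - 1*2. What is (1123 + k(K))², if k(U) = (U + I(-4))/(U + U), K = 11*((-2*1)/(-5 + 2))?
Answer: 152621316/121 ≈ 1.2613e+6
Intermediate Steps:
K = 22/3 (K = 11*(-2/(-3)) = 11*(-2*(-⅓)) = 11*(⅔) = 22/3 ≈ 7.3333)
I(r) = -2 + r (I(r) = r - 2 = -2 + r)
k(U) = (-6 + U)/(2*U) (k(U) = (U + (-2 - 4))/(U + U) = (U - 6)/((2*U)) = (-6 + U)*(1/(2*U)) = (-6 + U)/(2*U))
(1123 + k(K))² = (1123 + (-6 + 22/3)/(2*(22/3)))² = (1123 + (½)*(3/22)*(4/3))² = (1123 + 1/11)² = (12354/11)² = 152621316/121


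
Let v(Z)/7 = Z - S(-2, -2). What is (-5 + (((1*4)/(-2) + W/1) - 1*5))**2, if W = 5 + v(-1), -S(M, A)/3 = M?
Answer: 3136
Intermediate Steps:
S(M, A) = -3*M
v(Z) = -42 + 7*Z (v(Z) = 7*(Z - (-3)*(-2)) = 7*(Z - 1*6) = 7*(Z - 6) = 7*(-6 + Z) = -42 + 7*Z)
W = -44 (W = 5 + (-42 + 7*(-1)) = 5 + (-42 - 7) = 5 - 49 = -44)
(-5 + (((1*4)/(-2) + W/1) - 1*5))**2 = (-5 + (((1*4)/(-2) - 44/1) - 1*5))**2 = (-5 + ((4*(-1/2) - 44*1) - 5))**2 = (-5 + ((-2 - 44) - 5))**2 = (-5 + (-46 - 5))**2 = (-5 - 51)**2 = (-56)**2 = 3136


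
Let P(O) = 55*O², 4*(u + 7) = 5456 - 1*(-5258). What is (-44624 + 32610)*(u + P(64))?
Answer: -2738609321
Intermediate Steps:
u = 5343/2 (u = -7 + (5456 - 1*(-5258))/4 = -7 + (5456 + 5258)/4 = -7 + (¼)*10714 = -7 + 5357/2 = 5343/2 ≈ 2671.5)
(-44624 + 32610)*(u + P(64)) = (-44624 + 32610)*(5343/2 + 55*64²) = -12014*(5343/2 + 55*4096) = -12014*(5343/2 + 225280) = -12014*455903/2 = -2738609321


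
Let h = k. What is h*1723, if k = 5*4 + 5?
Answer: 43075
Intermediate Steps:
k = 25 (k = 20 + 5 = 25)
h = 25
h*1723 = 25*1723 = 43075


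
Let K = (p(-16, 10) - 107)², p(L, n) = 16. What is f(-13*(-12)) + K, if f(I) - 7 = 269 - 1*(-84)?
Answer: 8641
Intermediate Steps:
f(I) = 360 (f(I) = 7 + (269 - 1*(-84)) = 7 + (269 + 84) = 7 + 353 = 360)
K = 8281 (K = (16 - 107)² = (-91)² = 8281)
f(-13*(-12)) + K = 360 + 8281 = 8641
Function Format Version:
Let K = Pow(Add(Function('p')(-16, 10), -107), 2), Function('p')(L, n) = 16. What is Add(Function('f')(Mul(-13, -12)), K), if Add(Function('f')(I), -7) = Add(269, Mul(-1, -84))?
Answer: 8641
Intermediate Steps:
Function('f')(I) = 360 (Function('f')(I) = Add(7, Add(269, Mul(-1, -84))) = Add(7, Add(269, 84)) = Add(7, 353) = 360)
K = 8281 (K = Pow(Add(16, -107), 2) = Pow(-91, 2) = 8281)
Add(Function('f')(Mul(-13, -12)), K) = Add(360, 8281) = 8641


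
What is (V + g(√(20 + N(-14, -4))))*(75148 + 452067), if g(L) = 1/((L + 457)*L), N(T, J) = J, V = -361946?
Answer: -351878276031945/1844 ≈ -1.9082e+11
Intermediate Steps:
g(L) = 1/(L*(457 + L)) (g(L) = 1/((457 + L)*L) = 1/(L*(457 + L)))
(V + g(√(20 + N(-14, -4))))*(75148 + 452067) = (-361946 + 1/((√(20 - 4))*(457 + √(20 - 4))))*(75148 + 452067) = (-361946 + 1/((√16)*(457 + √16)))*527215 = (-361946 + 1/(4*(457 + 4)))*527215 = (-361946 + (¼)/461)*527215 = (-361946 + (¼)*(1/461))*527215 = (-361946 + 1/1844)*527215 = -667428423/1844*527215 = -351878276031945/1844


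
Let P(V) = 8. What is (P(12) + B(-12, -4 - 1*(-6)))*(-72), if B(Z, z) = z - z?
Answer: -576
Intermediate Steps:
B(Z, z) = 0
(P(12) + B(-12, -4 - 1*(-6)))*(-72) = (8 + 0)*(-72) = 8*(-72) = -576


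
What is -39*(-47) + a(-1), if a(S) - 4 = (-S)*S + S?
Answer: 1835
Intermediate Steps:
a(S) = 4 + S - S**2 (a(S) = 4 + ((-S)*S + S) = 4 + (-S**2 + S) = 4 + (S - S**2) = 4 + S - S**2)
-39*(-47) + a(-1) = -39*(-47) + (4 - 1 - 1*(-1)**2) = 1833 + (4 - 1 - 1*1) = 1833 + (4 - 1 - 1) = 1833 + 2 = 1835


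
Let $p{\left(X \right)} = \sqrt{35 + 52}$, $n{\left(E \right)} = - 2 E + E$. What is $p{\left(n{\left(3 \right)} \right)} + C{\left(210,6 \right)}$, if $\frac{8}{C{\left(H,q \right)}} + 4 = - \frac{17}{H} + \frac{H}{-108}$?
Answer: $- \frac{1260}{949} + \sqrt{87} \approx 7.9997$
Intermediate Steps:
$n{\left(E \right)} = - E$
$C{\left(H,q \right)} = \frac{8}{-4 - \frac{17}{H} - \frac{H}{108}}$ ($C{\left(H,q \right)} = \frac{8}{-4 + \left(- \frac{17}{H} + \frac{H}{-108}\right)} = \frac{8}{-4 + \left(- \frac{17}{H} + H \left(- \frac{1}{108}\right)\right)} = \frac{8}{-4 - \left(\frac{17}{H} + \frac{H}{108}\right)} = \frac{8}{-4 - \frac{17}{H} - \frac{H}{108}}$)
$p{\left(X \right)} = \sqrt{87}$
$p{\left(n{\left(3 \right)} \right)} + C{\left(210,6 \right)} = \sqrt{87} - \frac{181440}{1836 + 210^{2} + 432 \cdot 210} = \sqrt{87} - \frac{181440}{1836 + 44100 + 90720} = \sqrt{87} - \frac{181440}{136656} = \sqrt{87} - 181440 \cdot \frac{1}{136656} = \sqrt{87} - \frac{1260}{949} = - \frac{1260}{949} + \sqrt{87}$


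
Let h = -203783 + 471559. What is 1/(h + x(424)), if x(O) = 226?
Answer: 1/268002 ≈ 3.7313e-6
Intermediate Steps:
h = 267776
1/(h + x(424)) = 1/(267776 + 226) = 1/268002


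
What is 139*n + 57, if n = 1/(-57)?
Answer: 3110/57 ≈ 54.561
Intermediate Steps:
n = -1/57 ≈ -0.017544
139*n + 57 = 139*(-1/57) + 57 = -139/57 + 57 = 3110/57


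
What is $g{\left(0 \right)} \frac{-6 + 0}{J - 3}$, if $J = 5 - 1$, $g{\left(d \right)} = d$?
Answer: $0$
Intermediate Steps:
$J = 4$ ($J = 5 - 1 = 4$)
$g{\left(0 \right)} \frac{-6 + 0}{J - 3} = 0 \frac{-6 + 0}{4 - 3} = 0 \left(- \frac{6}{1}\right) = 0 \left(\left(-6\right) 1\right) = 0 \left(-6\right) = 0$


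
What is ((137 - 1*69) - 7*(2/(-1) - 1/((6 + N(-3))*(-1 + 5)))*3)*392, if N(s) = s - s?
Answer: 43463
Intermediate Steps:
N(s) = 0
((137 - 1*69) - 7*(2/(-1) - 1/((6 + N(-3))*(-1 + 5)))*3)*392 = ((137 - 1*69) - 7*(2/(-1) - 1/((6 + 0)*(-1 + 5)))*3)*392 = ((137 - 69) - 7*(2*(-1) - 1/(6*4))*3)*392 = (68 - 7*(-2 - 1/24)*3)*392 = (68 - 7*(-49/24)*3)*392 = (68 + (343/24)*3)*392 = (68 + 343/8)*392 = (887/8)*392 = 43463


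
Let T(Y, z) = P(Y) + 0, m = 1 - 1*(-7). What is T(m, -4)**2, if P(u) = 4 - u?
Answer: 16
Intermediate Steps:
m = 8 (m = 1 + 7 = 8)
T(Y, z) = 4 - Y (T(Y, z) = (4 - Y) + 0 = 4 - Y)
T(m, -4)**2 = (4 - 1*8)**2 = (4 - 8)**2 = (-4)**2 = 16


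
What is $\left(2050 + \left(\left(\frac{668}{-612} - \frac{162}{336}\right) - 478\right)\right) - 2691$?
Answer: $- \frac{9601075}{8568} \approx -1120.6$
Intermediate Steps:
$\left(2050 + \left(\left(\frac{668}{-612} - \frac{162}{336}\right) - 478\right)\right) - 2691 = \left(2050 + \left(\left(668 \left(- \frac{1}{612}\right) - \frac{27}{56}\right) - 478\right)\right) - 2691 = \left(2050 - \frac{4108987}{8568}\right) - 2691 = \frac{13455413}{8568} - 2691 = - \frac{9601075}{8568}$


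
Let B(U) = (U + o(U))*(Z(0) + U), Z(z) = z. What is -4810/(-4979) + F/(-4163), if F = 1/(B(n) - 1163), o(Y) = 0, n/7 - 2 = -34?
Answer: 75495213647/78147748577 ≈ 0.96606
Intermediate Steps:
n = -224 (n = 14 + 7*(-34) = 14 - 238 = -224)
B(U) = U² (B(U) = (U + 0)*(0 + U) = U*U = U²)
F = 1/49013 (F = 1/((-224)² - 1163) = 1/(50176 - 1163) = 1/49013 ≈ 2.0403e-5)
-4810/(-4979) + F/(-4163) = -4810/(-4979) + (1/49013)/(-4163) = -4810*(-1/4979) + (1/49013)*(-1/4163) = 370/383 - 1/204041119 = 75495213647/78147748577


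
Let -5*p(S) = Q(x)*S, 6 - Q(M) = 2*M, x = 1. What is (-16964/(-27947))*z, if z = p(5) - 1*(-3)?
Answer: -16964/27947 ≈ -0.60701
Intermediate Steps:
Q(M) = 6 - 2*M
p(S) = -4*S/5 (p(S) = -(6 - 2*1)*S/5 = -(6 - 2)*S/5 = -4*S/5)
z = -1 (z = -4/5*5 - 1*(-3) = -4 + 3 = -1)
(-16964/(-27947))*z = -16964/(-27947)*(-1) = -16964*(-1/27947)*(-1) = (16964/27947)*(-1) = -16964/27947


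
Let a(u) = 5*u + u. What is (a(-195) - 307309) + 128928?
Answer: -179551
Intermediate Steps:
a(u) = 6*u
(a(-195) - 307309) + 128928 = (6*(-195) - 307309) + 128928 = (-1170 - 307309) + 128928 = -308479 + 128928 = -179551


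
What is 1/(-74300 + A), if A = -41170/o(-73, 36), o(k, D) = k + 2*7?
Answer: -59/4342530 ≈ -1.3587e-5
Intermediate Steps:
o(k, D) = 14 + k (o(k, D) = k + 14 = 14 + k)
A = 41170/59 (A = -41170/(14 - 73) = -41170/(-59) = -41170*(-1/59) = 41170/59 ≈ 697.80)
1/(-74300 + A) = 1/(-74300 + 41170/59) = 1/(-4342530/59) = -59/4342530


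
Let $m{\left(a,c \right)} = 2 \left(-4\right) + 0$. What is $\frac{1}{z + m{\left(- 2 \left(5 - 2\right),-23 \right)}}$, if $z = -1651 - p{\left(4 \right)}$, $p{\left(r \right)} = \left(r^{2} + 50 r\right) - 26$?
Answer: $- \frac{1}{1849} \approx -0.00054083$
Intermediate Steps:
$m{\left(a,c \right)} = -8$ ($m{\left(a,c \right)} = -8 + 0 = -8$)
$p{\left(r \right)} = -26 + r^{2} + 50 r$
$z = -1841$ ($z = -1651 - \left(-26 + 4^{2} + 50 \cdot 4\right) = -1651 - \left(-26 + 16 + 200\right) = -1651 - 190 = -1841$)
$\frac{1}{z + m{\left(- 2 \left(5 - 2\right),-23 \right)}} = \frac{1}{-1841 - 8} = \frac{1}{-1849} = - \frac{1}{1849}$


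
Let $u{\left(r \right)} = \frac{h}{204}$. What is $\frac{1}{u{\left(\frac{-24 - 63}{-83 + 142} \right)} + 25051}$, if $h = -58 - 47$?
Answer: $\frac{68}{1703433} \approx 3.9919 \cdot 10^{-5}$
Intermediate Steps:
$h = -105$
$u{\left(r \right)} = - \frac{35}{68}$ ($u{\left(r \right)} = - \frac{105}{204} = \left(-105\right) \frac{1}{204} = - \frac{35}{68}$)
$\frac{1}{u{\left(\frac{-24 - 63}{-83 + 142} \right)} + 25051} = \frac{1}{- \frac{35}{68} + 25051} = \frac{1}{\frac{1703433}{68}} = \frac{68}{1703433}$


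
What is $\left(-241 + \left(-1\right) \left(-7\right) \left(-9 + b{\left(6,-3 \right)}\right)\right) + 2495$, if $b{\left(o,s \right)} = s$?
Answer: $2170$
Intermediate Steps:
$\left(-241 + \left(-1\right) \left(-7\right) \left(-9 + b{\left(6,-3 \right)}\right)\right) + 2495 = \left(-241 + \left(-1\right) \left(-7\right) \left(-9 - 3\right)\right) + 2495 = \left(-241 + 7 \left(-12\right)\right) + 2495 = \left(-241 - 84\right) + 2495 = -325 + 2495 = 2170$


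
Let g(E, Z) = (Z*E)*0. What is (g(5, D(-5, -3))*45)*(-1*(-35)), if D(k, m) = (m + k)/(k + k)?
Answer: 0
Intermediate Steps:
D(k, m) = (k + m)/(2*k) (D(k, m) = (k + m)/((2*k)) = (k + m)*(1/(2*k)) = (k + m)/(2*k))
g(E, Z) = 0 (g(E, Z) = (E*Z)*0 = 0)
(g(5, D(-5, -3))*45)*(-1*(-35)) = (0*45)*(-1*(-35)) = 0*35 = 0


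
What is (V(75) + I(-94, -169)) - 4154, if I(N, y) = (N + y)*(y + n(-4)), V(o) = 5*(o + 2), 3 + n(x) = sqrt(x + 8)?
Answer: 40941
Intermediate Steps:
n(x) = -3 + sqrt(8 + x) (n(x) = -3 + sqrt(x + 8) = -3 + sqrt(8 + x))
V(o) = 10 + 5*o (V(o) = 5*(2 + o) = 10 + 5*o)
I(N, y) = (-1 + y)*(N + y) (I(N, y) = (N + y)*(y + (-3 + sqrt(8 - 4))) = (N + y)*(y + (-3 + sqrt(4))) = (N + y)*(y + (-3 + 2)) = (N + y)*(y - 1) = (N + y)*(-1 + y) = (-1 + y)*(N + y))
(V(75) + I(-94, -169)) - 4154 = ((10 + 5*75) + ((-169)**2 - 1*(-94) - 1*(-169) - 94*(-169))) - 4154 = ((10 + 375) + (28561 + 94 + 169 + 15886)) - 4154 = (385 + 44710) - 4154 = 45095 - 4154 = 40941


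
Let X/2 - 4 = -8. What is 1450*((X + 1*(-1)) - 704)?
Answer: -1033850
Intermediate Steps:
X = -8 (X = 8 + 2*(-8) = 8 - 16 = -8)
1450*((X + 1*(-1)) - 704) = 1450*((-8 + 1*(-1)) - 704) = 1450*((-8 - 1) - 704) = 1450*(-9 - 704) = 1450*(-713) = -1033850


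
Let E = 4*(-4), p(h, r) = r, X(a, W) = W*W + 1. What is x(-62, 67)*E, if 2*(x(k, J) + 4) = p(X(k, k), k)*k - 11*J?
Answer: -24792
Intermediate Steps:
X(a, W) = 1 + W² (X(a, W) = W² + 1 = 1 + W²)
x(k, J) = -4 + k²/2 - 11*J/2 (x(k, J) = -4 + (k*k - 11*J)/2 = -4 + (k² - 11*J)/2 = -4 + (k²/2 - 11*J/2) = -4 + k²/2 - 11*J/2)
E = -16
x(-62, 67)*E = (-4 + (½)*(-62)² - 11/2*67)*(-16) = (-4 + (½)*3844 - 737/2)*(-16) = (-4 + 1922 - 737/2)*(-16) = (3099/2)*(-16) = -24792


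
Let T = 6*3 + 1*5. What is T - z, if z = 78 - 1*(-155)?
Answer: -210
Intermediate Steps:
T = 23 (T = 18 + 5 = 23)
z = 233 (z = 78 + 155 = 233)
T - z = 23 - 1*233 = 23 - 233 = -210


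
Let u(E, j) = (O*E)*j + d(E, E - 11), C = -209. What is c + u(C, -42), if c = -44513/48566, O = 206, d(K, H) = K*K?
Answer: 12848815803/6938 ≈ 1.8519e+6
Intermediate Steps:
d(K, H) = K²
u(E, j) = E² + 206*E*j (u(E, j) = (206*E)*j + E² = 206*E*j + E² = E² + 206*E*j)
c = -6359/6938 (c = -44513*1/48566 = -6359/6938 ≈ -0.91655)
c + u(C, -42) = -6359/6938 - 209*(-209 + 206*(-42)) = -6359/6938 - 209*(-209 - 8652) = -6359/6938 - 209*(-8861) = -6359/6938 + 1851949 = 12848815803/6938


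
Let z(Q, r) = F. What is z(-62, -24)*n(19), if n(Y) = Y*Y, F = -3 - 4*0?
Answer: -1083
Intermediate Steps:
F = -3 (F = -3 + 0 = -3)
z(Q, r) = -3
n(Y) = Y²
z(-62, -24)*n(19) = -3*19² = -3*361 = -1083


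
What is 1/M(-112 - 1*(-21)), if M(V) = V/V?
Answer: 1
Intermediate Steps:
M(V) = 1
1/M(-112 - 1*(-21)) = 1/1 = 1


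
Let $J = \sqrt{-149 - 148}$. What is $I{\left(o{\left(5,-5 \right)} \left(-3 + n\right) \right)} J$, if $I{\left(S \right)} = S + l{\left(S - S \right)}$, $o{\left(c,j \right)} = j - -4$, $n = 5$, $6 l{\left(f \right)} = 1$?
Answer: $- \frac{11 i \sqrt{33}}{2} \approx - 31.595 i$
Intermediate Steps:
$l{\left(f \right)} = \frac{1}{6}$ ($l{\left(f \right)} = \frac{1}{6} \cdot 1 = \frac{1}{6}$)
$o{\left(c,j \right)} = 4 + j$ ($o{\left(c,j \right)} = j + 4 = 4 + j$)
$I{\left(S \right)} = \frac{1}{6} + S$ ($I{\left(S \right)} = S + \frac{1}{6} = \frac{1}{6} + S$)
$J = 3 i \sqrt{33}$ ($J = \sqrt{-297} = 3 i \sqrt{33} \approx 17.234 i$)
$I{\left(o{\left(5,-5 \right)} \left(-3 + n\right) \right)} J = \left(\frac{1}{6} + \left(4 - 5\right) \left(-3 + 5\right)\right) 3 i \sqrt{33} = \left(\frac{1}{6} - 2\right) 3 i \sqrt{33} = - \frac{11 \cdot 3 i \sqrt{33}}{6} = - \frac{11 i \sqrt{33}}{2}$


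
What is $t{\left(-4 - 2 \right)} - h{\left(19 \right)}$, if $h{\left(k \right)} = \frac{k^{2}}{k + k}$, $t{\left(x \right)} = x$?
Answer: $- \frac{31}{2} \approx -15.5$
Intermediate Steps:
$h{\left(k \right)} = \frac{k}{2}$ ($h{\left(k \right)} = \frac{k^{2}}{2 k} = \frac{1}{2 k} k^{2} = \frac{k}{2}$)
$t{\left(-4 - 2 \right)} - h{\left(19 \right)} = \left(-4 - 2\right) - \frac{1}{2} \cdot 19 = \left(-4 - 2\right) - \frac{19}{2} = -6 - \frac{19}{2} = - \frac{31}{2}$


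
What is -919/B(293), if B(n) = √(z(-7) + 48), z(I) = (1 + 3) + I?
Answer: -919*√5/15 ≈ -137.00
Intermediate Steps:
z(I) = 4 + I
B(n) = 3*√5 (B(n) = √((4 - 7) + 48) = √(-3 + 48) = √45 = 3*√5)
-919/B(293) = -919*√5/15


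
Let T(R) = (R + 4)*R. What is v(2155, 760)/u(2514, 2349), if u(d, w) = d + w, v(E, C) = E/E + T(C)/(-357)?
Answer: -580283/1736091 ≈ -0.33425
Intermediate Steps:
T(R) = R*(4 + R) (T(R) = (4 + R)*R = R*(4 + R))
v(E, C) = 1 - C*(4 + C)/357 (v(E, C) = E/E + (C*(4 + C))/(-357) = 1 + (C*(4 + C))*(-1/357) = 1 - C*(4 + C)/357)
v(2155, 760)/u(2514, 2349) = (1 - 1/357*760*(4 + 760))/(2514 + 2349) = (1 - 1/357*760*764)/4863 = (1 - 580640/357)*(1/4863) = -580283/357*1/4863 = -580283/1736091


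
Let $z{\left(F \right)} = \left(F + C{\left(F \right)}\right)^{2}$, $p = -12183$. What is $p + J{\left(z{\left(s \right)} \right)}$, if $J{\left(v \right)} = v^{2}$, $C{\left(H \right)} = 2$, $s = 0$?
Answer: $-12167$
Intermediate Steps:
$z{\left(F \right)} = \left(2 + F\right)^{2}$ ($z{\left(F \right)} = \left(F + 2\right)^{2} = \left(2 + F\right)^{2}$)
$p + J{\left(z{\left(s \right)} \right)} = -12183 + \left(\left(2 + 0\right)^{2}\right)^{2} = -12183 + \left(2^{2}\right)^{2} = -12183 + 4^{2} = -12183 + 16 = -12167$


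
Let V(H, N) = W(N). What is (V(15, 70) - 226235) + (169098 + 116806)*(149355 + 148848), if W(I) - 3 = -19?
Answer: 85257204261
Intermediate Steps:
W(I) = -16 (W(I) = 3 - 19 = -16)
V(H, N) = -16
(V(15, 70) - 226235) + (169098 + 116806)*(149355 + 148848) = (-16 - 226235) + (169098 + 116806)*(149355 + 148848) = -226251 + 285904*298203 = -226251 + 85257430512 = 85257204261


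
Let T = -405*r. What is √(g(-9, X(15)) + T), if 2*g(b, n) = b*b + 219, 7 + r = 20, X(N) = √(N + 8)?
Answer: I*√5115 ≈ 71.519*I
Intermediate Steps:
X(N) = √(8 + N)
r = 13 (r = -7 + 20 = 13)
g(b, n) = 219/2 + b²/2 (g(b, n) = (b*b + 219)/2 = (b² + 219)/2 = (219 + b²)/2 = 219/2 + b²/2)
T = -5265 (T = -405*13 = -5265)
√(g(-9, X(15)) + T) = √((219/2 + (½)*(-9)²) - 5265) = √((219/2 + (½)*81) - 5265) = √((219/2 + 81/2) - 5265) = √(150 - 5265) = √(-5115) = I*√5115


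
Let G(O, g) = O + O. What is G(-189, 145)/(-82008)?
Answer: 21/4556 ≈ 0.0046093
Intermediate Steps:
G(O, g) = 2*O
G(-189, 145)/(-82008) = (2*(-189))/(-82008) = -378*(-1/82008) = 21/4556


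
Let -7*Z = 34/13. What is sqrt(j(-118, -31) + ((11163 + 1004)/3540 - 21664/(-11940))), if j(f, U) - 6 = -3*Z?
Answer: sqrt(12711171136153035)/32052930 ≈ 3.5174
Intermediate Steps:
Z = -34/91 (Z = -34/(7*13) = -1/7*34/13 = -34/91 ≈ -0.37363)
j(f, U) = 648/91 (j(f, U) = 6 - 3*(-34/91) = 6 + 102/91 = 648/91)
sqrt(j(-118, -31) + ((11163 + 1004)/3540 - 21664/(-11940))) = sqrt(648/91 + ((11163 + 1004)/3540 - 21664/(-11940))) = sqrt(648/91 + (12167*(1/3540) - 21664*(-1/11940))) = sqrt(648/91 + (12167/3540 + 5416/2985)) = sqrt(648/91 + 3699409/704460) = sqrt(793136299/64105860) = sqrt(12711171136153035)/32052930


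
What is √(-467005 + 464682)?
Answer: I*√2323 ≈ 48.198*I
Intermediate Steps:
√(-467005 + 464682) = √(-2323) = I*√2323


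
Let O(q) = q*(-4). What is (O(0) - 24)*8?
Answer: -192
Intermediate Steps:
O(q) = -4*q
(O(0) - 24)*8 = (-4*0 - 24)*8 = (0 - 24)*8 = -24*8 = -192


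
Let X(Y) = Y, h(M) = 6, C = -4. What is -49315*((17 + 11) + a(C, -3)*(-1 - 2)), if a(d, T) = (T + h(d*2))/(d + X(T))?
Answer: -1444225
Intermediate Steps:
a(d, T) = (6 + T)/(T + d) (a(d, T) = (T + 6)/(d + T) = (6 + T)/(T + d))
-49315*((17 + 11) + a(C, -3)*(-1 - 2)) = -49315*((17 + 11) + ((6 - 3)/(-3 - 4))*(-1 - 2)) = -49315*(28 + (3/(-7))*(-3)) = -49315*(28 - ⅐*3*(-3)) = -49315*(28 - 3/7*(-3)) = -49315*(28 + 9/7) = -49315*205/7 = -1444225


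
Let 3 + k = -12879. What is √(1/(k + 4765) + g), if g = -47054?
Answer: I*√3100185218323/8117 ≈ 216.92*I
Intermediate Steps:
k = -12882 (k = -3 - 12879 = -12882)
√(1/(k + 4765) + g) = √(1/(-12882 + 4765) - 47054) = √(1/(-8117) - 47054) = √(-1/8117 - 47054) = √(-381937319/8117) = I*√3100185218323/8117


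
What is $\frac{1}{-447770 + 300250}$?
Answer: $- \frac{1}{147520} \approx -6.7787 \cdot 10^{-6}$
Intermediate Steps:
$\frac{1}{-447770 + 300250} = \frac{1}{-147520} = - \frac{1}{147520}$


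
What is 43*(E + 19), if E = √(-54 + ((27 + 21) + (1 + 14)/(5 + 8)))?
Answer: 817 + 129*I*√91/13 ≈ 817.0 + 94.66*I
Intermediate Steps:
E = 3*I*√91/13 (E = √(-54 + (48 + 15/13)) = √(-54 + 639/13) = √(-63/13) = 3*I*√91/13 ≈ 2.2014*I)
43*(E + 19) = 43*(3*I*√91/13 + 19) = 43*(19 + 3*I*√91/13) = 817 + 129*I*√91/13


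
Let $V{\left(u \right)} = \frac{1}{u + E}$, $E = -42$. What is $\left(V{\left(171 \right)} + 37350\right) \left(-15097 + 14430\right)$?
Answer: $- \frac{3213706717}{129} \approx -2.4912 \cdot 10^{7}$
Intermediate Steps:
$V{\left(u \right)} = \frac{1}{-42 + u}$ ($V{\left(u \right)} = \frac{1}{u - 42} = \frac{1}{-42 + u}$)
$\left(V{\left(171 \right)} + 37350\right) \left(-15097 + 14430\right) = \left(\frac{1}{-42 + 171} + 37350\right) \left(-15097 + 14430\right) = \left(\frac{1}{129} + 37350\right) \left(-667\right) = \frac{4818151}{129} \left(-667\right) = - \frac{3213706717}{129}$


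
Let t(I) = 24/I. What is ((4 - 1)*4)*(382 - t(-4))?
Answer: 4656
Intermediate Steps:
((4 - 1)*4)*(382 - t(-4)) = ((4 - 1)*4)*(382 - 24/(-4)) = (3*4)*(382 - 24*(-1)/4) = 12*(382 - 1*(-6)) = 12*(382 + 6) = 12*388 = 4656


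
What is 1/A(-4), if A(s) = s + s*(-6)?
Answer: 1/20 ≈ 0.050000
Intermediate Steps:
A(s) = -5*s (A(s) = s - 6*s = -5*s)
1/A(-4) = 1/(-5*(-4)) = 1/20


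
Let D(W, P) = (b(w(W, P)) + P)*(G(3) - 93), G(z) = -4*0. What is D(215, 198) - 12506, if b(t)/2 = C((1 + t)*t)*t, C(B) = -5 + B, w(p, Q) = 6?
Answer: -72212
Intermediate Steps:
G(z) = 0
b(t) = 2*t*(-5 + t*(1 + t)) (b(t) = 2*((-5 + (1 + t)*t)*t) = 2*((-5 + t*(1 + t))*t) = 2*(t*(-5 + t*(1 + t))) = 2*t*(-5 + t*(1 + t)))
D(W, P) = -41292 - 93*P (D(W, P) = (2*6*(-5 + 6*(1 + 6)) + P)*(0 - 93) = (2*6*(-5 + 6*7) + P)*(-93) = (2*6*(-5 + 42) + P)*(-93) = (2*6*37 + P)*(-93) = (444 + P)*(-93) = -41292 - 93*P)
D(215, 198) - 12506 = (-41292 - 93*198) - 12506 = (-41292 - 18414) - 12506 = -59706 - 12506 = -72212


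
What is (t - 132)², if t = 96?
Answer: 1296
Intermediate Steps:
(t - 132)² = (96 - 132)² = (-36)² = 1296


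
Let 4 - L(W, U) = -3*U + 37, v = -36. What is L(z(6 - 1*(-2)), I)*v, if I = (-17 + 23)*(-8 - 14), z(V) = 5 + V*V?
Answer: 15444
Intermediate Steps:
z(V) = 5 + V²
I = -132 (I = 6*(-22) = -132)
L(W, U) = -33 + 3*U (L(W, U) = 4 - (-3*U + 37) = 4 - (37 - 3*U) = 4 + (-37 + 3*U) = -33 + 3*U)
L(z(6 - 1*(-2)), I)*v = (-33 + 3*(-132))*(-36) = (-33 - 396)*(-36) = -429*(-36) = 15444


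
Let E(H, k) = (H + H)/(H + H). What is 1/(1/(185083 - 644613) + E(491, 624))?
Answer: 459530/459529 ≈ 1.0000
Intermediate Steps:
E(H, k) = 1 (E(H, k) = (2*H)/((2*H)) = (2*H)*(1/(2*H)) = 1)
1/(1/(185083 - 644613) + E(491, 624)) = 1/(1/(185083 - 644613) + 1) = 1/(1/(-459530) + 1) = 1/(-1/459530 + 1) = 1/(459529/459530) = 459530/459529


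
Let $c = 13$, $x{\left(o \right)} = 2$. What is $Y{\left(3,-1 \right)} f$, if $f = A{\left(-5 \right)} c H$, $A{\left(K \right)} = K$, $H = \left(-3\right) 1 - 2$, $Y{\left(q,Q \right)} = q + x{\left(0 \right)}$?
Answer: $1625$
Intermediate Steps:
$Y{\left(q,Q \right)} = 2 + q$ ($Y{\left(q,Q \right)} = q + 2 = 2 + q$)
$H = -5$ ($H = -3 - 2 = -5$)
$f = 325$ ($f = \left(-5\right) 13 \left(-5\right) = \left(-65\right) \left(-5\right) = 325$)
$Y{\left(3,-1 \right)} f = \left(2 + 3\right) 325 = 5 \cdot 325 = 1625$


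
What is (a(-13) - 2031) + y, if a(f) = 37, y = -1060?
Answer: -3054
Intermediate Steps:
(a(-13) - 2031) + y = (37 - 2031) - 1060 = -1994 - 1060 = -3054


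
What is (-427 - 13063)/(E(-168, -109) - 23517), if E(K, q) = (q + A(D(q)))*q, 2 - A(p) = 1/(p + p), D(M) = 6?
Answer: 8520/7481 ≈ 1.1389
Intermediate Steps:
A(p) = 2 - 1/(2*p) (A(p) = 2 - 1/(p + p) = 2 - 1/(2*p))
E(K, q) = q*(23/12 + q) (E(K, q) = (q + (2 - ½/6))*q = (q + (2 - ½*⅙))*q = (q + (2 - 1/12))*q = (q + 23/12)*q = (23/12 + q)*q = q*(23/12 + q))
(-427 - 13063)/(E(-168, -109) - 23517) = (-427 - 13063)/((1/12)*(-109)*(23 + 12*(-109)) - 23517) = -13490/((1/12)*(-109)*(23 - 1308) - 23517) = -13490/((1/12)*(-109)*(-1285) - 23517) = -13490/(140065/12 - 23517) = -13490/(-142139/12) = -13490*(-12/142139) = 8520/7481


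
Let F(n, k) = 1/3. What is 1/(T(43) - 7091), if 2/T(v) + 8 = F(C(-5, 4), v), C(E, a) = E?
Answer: -23/163099 ≈ -0.00014102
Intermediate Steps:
F(n, k) = ⅓
T(v) = -6/23 (T(v) = 2/(-8 + ⅓) = 2/(-23/3) = 2*(-3/23) = -6/23)
1/(T(43) - 7091) = 1/(-6/23 - 7091) = 1/(-163099/23) = -23/163099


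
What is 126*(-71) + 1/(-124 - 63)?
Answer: -1672903/187 ≈ -8946.0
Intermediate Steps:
126*(-71) + 1/(-124 - 63) = -8946 + 1/(-187) = -8946 - 1/187 = -1672903/187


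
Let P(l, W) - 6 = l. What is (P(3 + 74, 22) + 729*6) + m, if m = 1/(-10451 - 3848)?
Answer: 63730642/14299 ≈ 4457.0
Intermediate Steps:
P(l, W) = 6 + l
m = -1/14299 (m = 1/(-14299) = -1/14299 ≈ -6.9935e-5)
(P(3 + 74, 22) + 729*6) + m = ((6 + (3 + 74)) + 729*6) - 1/14299 = ((6 + 77) + 4374) - 1/14299 = (83 + 4374) - 1/14299 = 4457 - 1/14299 = 63730642/14299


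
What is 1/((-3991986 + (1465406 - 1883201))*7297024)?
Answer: -1/32178277791744 ≈ -3.1077e-14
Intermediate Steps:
1/((-3991986 + (1465406 - 1883201))*7297024) = (1/7297024)/(-3991986 - 417795) = (1/7297024)/(-4409781) = -1/4409781*1/7297024 = -1/32178277791744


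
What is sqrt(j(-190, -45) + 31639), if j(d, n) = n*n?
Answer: 8*sqrt(526) ≈ 183.48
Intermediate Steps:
j(d, n) = n**2
sqrt(j(-190, -45) + 31639) = sqrt((-45)**2 + 31639) = sqrt(2025 + 31639) = sqrt(33664) = 8*sqrt(526)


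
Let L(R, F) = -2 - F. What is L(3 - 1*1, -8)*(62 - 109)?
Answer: -282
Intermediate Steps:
L(3 - 1*1, -8)*(62 - 109) = (-2 - 1*(-8))*(62 - 109) = (-2 + 8)*(-47) = 6*(-47) = -282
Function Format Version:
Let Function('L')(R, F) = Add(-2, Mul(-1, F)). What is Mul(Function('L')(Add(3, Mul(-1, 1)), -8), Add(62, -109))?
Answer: -282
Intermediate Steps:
Mul(Function('L')(Add(3, Mul(-1, 1)), -8), Add(62, -109)) = Mul(Add(-2, Mul(-1, -8)), Add(62, -109)) = Mul(Add(-2, 8), -47) = Mul(6, -47) = -282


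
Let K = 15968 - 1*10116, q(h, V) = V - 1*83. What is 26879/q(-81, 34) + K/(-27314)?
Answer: -52461411/95599 ≈ -548.77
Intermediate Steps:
q(h, V) = -83 + V (q(h, V) = V - 83 = -83 + V)
K = 5852 (K = 15968 - 10116 = 5852)
26879/q(-81, 34) + K/(-27314) = 26879/(-83 + 34) + 5852/(-27314) = 26879/(-49) + 5852*(-1/27314) = 26879*(-1/49) - 418/1951 = -26879/49 - 418/1951 = -52461411/95599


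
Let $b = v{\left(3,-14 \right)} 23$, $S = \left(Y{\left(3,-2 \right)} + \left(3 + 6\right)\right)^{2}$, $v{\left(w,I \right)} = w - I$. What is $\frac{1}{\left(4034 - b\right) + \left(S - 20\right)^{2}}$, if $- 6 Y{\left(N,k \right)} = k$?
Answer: $\frac{81}{659899} \approx 0.00012275$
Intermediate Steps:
$Y{\left(N,k \right)} = - \frac{k}{6}$
$S = \frac{784}{9}$ ($S = \left(\left(- \frac{1}{6}\right) \left(-2\right) + \left(3 + 6\right)\right)^{2} = \left(\frac{1}{3} + 9\right)^{2} = \left(\frac{28}{3}\right)^{2} = \frac{784}{9} \approx 87.111$)
$b = 391$ ($b = \left(3 - -14\right) 23 = \left(3 + 14\right) 23 = 17 \cdot 23 = 391$)
$\frac{1}{\left(4034 - b\right) + \left(S - 20\right)^{2}} = \frac{1}{\left(4034 - 391\right) + \left(\frac{784}{9} - 20\right)^{2}} = \frac{1}{\left(4034 - 391\right) + \left(\frac{604}{9}\right)^{2}} = \frac{1}{3643 + \frac{364816}{81}} = \frac{1}{\frac{659899}{81}} = \frac{81}{659899}$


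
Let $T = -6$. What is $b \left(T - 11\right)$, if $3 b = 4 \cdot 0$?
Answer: $0$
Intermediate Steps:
$b = 0$ ($b = \frac{4 \cdot 0}{3} = \frac{1}{3} \cdot 0 = 0$)
$b \left(T - 11\right) = 0 \left(-6 - 11\right) = 0 \left(-17\right) = 0$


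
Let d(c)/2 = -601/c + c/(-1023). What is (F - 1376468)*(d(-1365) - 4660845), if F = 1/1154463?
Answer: 3447446204545975309272919/537362120295 ≈ 6.4155e+12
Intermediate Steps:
d(c) = -1202/c - 2*c/1023 (d(c) = 2*(-601/c + c/(-1023)) = 2*(-601/c + c*(-1/1023)) = 2*(-601/c - c/1023) = -1202/c - 2*c/1023)
F = 1/1154463 ≈ 8.6620e-7
(F - 1376468)*(d(-1365) - 4660845) = (1/1154463 - 1376468)*((-1202/(-1365) - 2/1023*(-1365)) - 4660845) = -1589081376683*((-1202*(-1/1365) + 910/341) - 4660845)/1154463 = -1589081376683*((1202/1365 + 910/341) - 4660845)/1154463 = -1589081376683*(1652032/465465 - 4660845)/1154463 = -1589081376683/1154463*(-2169458565893/465465) = 3447446204545975309272919/537362120295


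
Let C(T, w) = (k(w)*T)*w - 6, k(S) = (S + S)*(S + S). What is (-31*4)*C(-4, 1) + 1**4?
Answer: 2729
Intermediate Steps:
k(S) = 4*S**2 (k(S) = (2*S)*(2*S) = 4*S**2)
C(T, w) = -6 + 4*T*w**3 (C(T, w) = ((4*w**2)*T)*w - 6 = (4*T*w**2)*w - 6 = 4*T*w**3 - 6 = -6 + 4*T*w**3)
(-31*4)*C(-4, 1) + 1**4 = (-31*4)*(-6 + 4*(-4)*1**3) + 1**4 = -124*(-6 + 4*(-4)*1) + 1 = -124*(-6 - 16) + 1 = -124*(-22) + 1 = 2728 + 1 = 2729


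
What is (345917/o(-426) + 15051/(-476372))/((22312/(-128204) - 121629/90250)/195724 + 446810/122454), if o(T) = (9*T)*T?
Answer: 33749666203015312672444232500/683392618076057675516699252739 ≈ 0.049385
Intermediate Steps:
o(T) = 9*T²
(345917/o(-426) + 15051/(-476372))/((22312/(-128204) - 121629/90250)/195724 + 446810/122454) = (345917/((9*(-426)²)) + 15051/(-476372))/((22312/(-128204) - 121629/90250)/195724 + 446810/122454) = (345917/((9*181476)) + 15051*(-1/476372))/((22312*(-1/128204) - 121629*1/90250)*(1/195724) + 446810*(1/122454)) = (345917/1633284 - 15051/476372)/((-5578/32051 - 121629/90250)*(1/195724) + 223405/61227) = (345917*(1/1633284) - 15051/476372)/(-4401745579/2892602750*1/195724 + 223405/61227) = (345917/1633284 - 15051/476372)/(-4401745579/566151780641000 + 223405/61227) = 17525326955/(97256345706*(126480869048426039567/34663775073306507000)) = (17525326955/97256345706)*(34663775073306507000/126480869048426039567) = 33749666203015312672444232500/683392618076057675516699252739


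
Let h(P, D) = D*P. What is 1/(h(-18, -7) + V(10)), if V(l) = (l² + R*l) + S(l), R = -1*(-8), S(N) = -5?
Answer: 1/301 ≈ 0.0033223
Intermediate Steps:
R = 8
V(l) = -5 + l² + 8*l (V(l) = (l² + 8*l) - 5 = -5 + l² + 8*l)
1/(h(-18, -7) + V(10)) = 1/(-7*(-18) + (-5 + 10² + 8*10)) = 1/(126 + (-5 + 100 + 80)) = 1/(126 + 175) = 1/301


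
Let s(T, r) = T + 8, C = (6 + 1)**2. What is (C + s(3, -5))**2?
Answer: 3600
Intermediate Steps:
C = 49 (C = 7**2 = 49)
s(T, r) = 8 + T
(C + s(3, -5))**2 = (49 + (8 + 3))**2 = (49 + 11)**2 = 60**2 = 3600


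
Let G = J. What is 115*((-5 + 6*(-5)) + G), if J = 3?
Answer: -3680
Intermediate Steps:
G = 3
115*((-5 + 6*(-5)) + G) = 115*((-5 + 6*(-5)) + 3) = 115*((-5 - 30) + 3) = 115*(-35 + 3) = 115*(-32) = -3680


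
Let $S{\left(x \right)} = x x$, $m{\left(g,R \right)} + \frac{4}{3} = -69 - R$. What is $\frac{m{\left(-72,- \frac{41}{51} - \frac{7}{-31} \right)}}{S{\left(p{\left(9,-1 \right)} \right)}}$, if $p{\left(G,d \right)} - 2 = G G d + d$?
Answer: $- \frac{36761}{3372800} \approx -0.010899$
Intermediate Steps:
$m{\left(g,R \right)} = - \frac{211}{3} - R$ ($m{\left(g,R \right)} = - \frac{4}{3} - \left(69 + R\right) = - \frac{211}{3} - R$)
$p{\left(G,d \right)} = 2 + d + d G^{2}$ ($p{\left(G,d \right)} = 2 + \left(G G d + d\right) = 2 + \left(G^{2} d + d\right) = 2 + \left(d G^{2} + d\right) = 2 + \left(d + d G^{2}\right) = 2 + d + d G^{2}$)
$S{\left(x \right)} = x^{2}$
$\frac{m{\left(-72,- \frac{41}{51} - \frac{7}{-31} \right)}}{S{\left(p{\left(9,-1 \right)} \right)}} = \frac{- \frac{211}{3} - \left(- \frac{41}{51} - \frac{7}{-31}\right)}{\left(2 - 1 - 9^{2}\right)^{2}} = \frac{- \frac{211}{3} - \left(\left(-41\right) \frac{1}{51} - - \frac{7}{31}\right)}{\left(2 - 1 - 81\right)^{2}} = \frac{- \frac{211}{3} - \left(- \frac{41}{51} + \frac{7}{31}\right)}{\left(2 - 1 - 81\right)^{2}} = \frac{- \frac{211}{3} - - \frac{914}{1581}}{\left(-80\right)^{2}} = \frac{- \frac{211}{3} + \frac{914}{1581}}{6400} = \left(- \frac{36761}{527}\right) \frac{1}{6400} = - \frac{36761}{3372800}$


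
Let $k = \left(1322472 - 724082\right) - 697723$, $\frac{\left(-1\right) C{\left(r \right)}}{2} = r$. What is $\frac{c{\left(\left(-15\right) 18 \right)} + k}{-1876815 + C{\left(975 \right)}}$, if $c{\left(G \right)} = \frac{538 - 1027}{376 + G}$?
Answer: $\frac{3509929}{66383030} \approx 0.052874$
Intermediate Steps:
$C{\left(r \right)} = - 2 r$
$c{\left(G \right)} = - \frac{489}{376 + G}$
$k = -99333$ ($k = 598390 - 697723 = -99333$)
$\frac{c{\left(\left(-15\right) 18 \right)} + k}{-1876815 + C{\left(975 \right)}} = \frac{- \frac{489}{376 - 270} - 99333}{-1876815 - 1950} = \frac{- \frac{489}{106} - 99333}{-1878765} = \left(\left(-489\right) \frac{1}{106} - 99333\right) \left(- \frac{1}{1878765}\right) = \left(- \frac{489}{106} - 99333\right) \left(- \frac{1}{1878765}\right) = \left(- \frac{10529787}{106}\right) \left(- \frac{1}{1878765}\right) = \frac{3509929}{66383030}$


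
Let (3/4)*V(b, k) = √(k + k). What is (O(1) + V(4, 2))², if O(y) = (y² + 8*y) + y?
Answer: 1444/9 ≈ 160.44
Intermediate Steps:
V(b, k) = 4*√2*√k/3 (V(b, k) = 4*√(k + k)/3 = 4*√(2*k)/3 = 4*(√2*√k)/3 = 4*√2*√k/3)
O(y) = y² + 9*y
(O(1) + V(4, 2))² = (1*(9 + 1) + 4*√2*√2/3)² = (1*10 + 8/3)² = (10 + 8/3)² = (38/3)² = 1444/9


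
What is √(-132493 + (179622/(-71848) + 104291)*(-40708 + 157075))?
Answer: √3915352805093242079/17962 ≈ 1.1016e+5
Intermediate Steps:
√(-132493 + (179622/(-71848) + 104291)*(-40708 + 157075)) = √(-132493 + (179622*(-1/71848) + 104291)*116367) = √(-132493 + (-89811/35924 + 104291)*116367) = √(-132493 + (3746460073/35924)*116367) = √(-132493 + 435964319314791/35924) = √(435959559636259/35924) = √3915352805093242079/17962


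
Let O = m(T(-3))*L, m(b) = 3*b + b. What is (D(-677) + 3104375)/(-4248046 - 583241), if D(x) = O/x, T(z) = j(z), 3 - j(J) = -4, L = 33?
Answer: -2101660951/3270781299 ≈ -0.64256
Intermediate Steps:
j(J) = 7 (j(J) = 3 - 1*(-4) = 3 + 4 = 7)
T(z) = 7
m(b) = 4*b
O = 924 (O = (4*7)*33 = 28*33 = 924)
D(x) = 924/x
(D(-677) + 3104375)/(-4248046 - 583241) = (924/(-677) + 3104375)/(-4248046 - 583241) = (924*(-1/677) + 3104375)/(-4831287) = (-924/677 + 3104375)*(-1/4831287) = (2101660951/677)*(-1/4831287) = -2101660951/3270781299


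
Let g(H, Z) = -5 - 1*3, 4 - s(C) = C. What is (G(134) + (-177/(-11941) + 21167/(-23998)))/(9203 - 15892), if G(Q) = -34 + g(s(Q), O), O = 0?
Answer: 12284032457/1916800629302 ≈ 0.0064086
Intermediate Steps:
s(C) = 4 - C
g(H, Z) = -8 (g(H, Z) = -5 - 3 = -8)
G(Q) = -42 (G(Q) = -34 - 8 = -42)
(G(134) + (-177/(-11941) + 21167/(-23998)))/(9203 - 15892) = (-42 + (-177/(-11941) + 21167/(-23998)))/(9203 - 15892) = (-42 + (-177*(-1/11941) + 21167*(-1/23998)))/(-6689) = (-42 + (177/11941 - 21167/23998))*(-1/6689) = (-42 - 248507501/286560118)*(-1/6689) = -12284032457/286560118*(-1/6689) = 12284032457/1916800629302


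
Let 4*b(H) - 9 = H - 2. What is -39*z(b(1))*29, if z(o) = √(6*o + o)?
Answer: -1131*√14 ≈ -4231.8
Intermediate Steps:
b(H) = 7/4 + H/4 (b(H) = 9/4 + (H - 2)/4 = 9/4 + (-2 + H)/4 = 9/4 + (-½ + H/4) = 7/4 + H/4)
z(o) = √7*√o (z(o) = √(7*o) = √7*√o)
-39*z(b(1))*29 = -39*√7*√(7/4 + (¼)*1)*29 = -39*√7*√(7/4 + ¼)*29 = -39*√7*√2*29 = -39*√14*29 = -1131*√14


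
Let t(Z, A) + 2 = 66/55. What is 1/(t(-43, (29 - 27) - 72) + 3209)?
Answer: 5/16041 ≈ 0.00031170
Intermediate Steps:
t(Z, A) = -⅘ (t(Z, A) = -2 + 66/55 = -2 + 66*(1/55) = -2 + 6/5 = -⅘)
1/(t(-43, (29 - 27) - 72) + 3209) = 1/(-⅘ + 3209) = 1/(16041/5) = 5/16041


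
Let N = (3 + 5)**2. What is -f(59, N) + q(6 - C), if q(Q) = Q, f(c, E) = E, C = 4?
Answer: -62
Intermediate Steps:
N = 64 (N = 8**2 = 64)
-f(59, N) + q(6 - C) = -1*64 + (6 - 1*4) = -64 + (6 - 4) = -64 + 2 = -62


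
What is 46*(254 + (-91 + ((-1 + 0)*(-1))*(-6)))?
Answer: 7222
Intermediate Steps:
46*(254 + (-91 + ((-1 + 0)*(-1))*(-6))) = 46*(254 + (-91 - 1*(-1)*(-6))) = 46*(254 + (-91 + 1*(-6))) = 46*(254 + (-91 - 6)) = 46*(254 - 97) = 46*157 = 7222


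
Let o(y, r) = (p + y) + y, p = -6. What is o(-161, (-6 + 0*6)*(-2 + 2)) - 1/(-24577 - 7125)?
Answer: -10398255/31702 ≈ -328.00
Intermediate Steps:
o(y, r) = -6 + 2*y (o(y, r) = (-6 + y) + y = -6 + 2*y)
o(-161, (-6 + 0*6)*(-2 + 2)) - 1/(-24577 - 7125) = (-6 + 2*(-161)) - 1/(-24577 - 7125) = (-6 - 322) - 1/(-31702) = -328 - 1*(-1/31702) = -328 + 1/31702 = -10398255/31702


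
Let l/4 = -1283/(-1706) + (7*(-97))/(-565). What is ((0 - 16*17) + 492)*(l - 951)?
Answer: -20000778908/96389 ≈ -2.0750e+5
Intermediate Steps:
l = 3766538/481945 (l = 4*(-1283/(-1706) + (7*(-97))/(-565)) = 4*(-1283*(-1/1706) - 679*(-1/565)) = 4*(1283/1706 + 679/565) = 4*(1883269/963890) = 3766538/481945 ≈ 7.8153)
((0 - 16*17) + 492)*(l - 951) = ((0 - 16*17) + 492)*(3766538/481945 - 951) = ((0 - 272) + 492)*(-454563157/481945) = (-272 + 492)*(-454563157/481945) = 220*(-454563157/481945) = -20000778908/96389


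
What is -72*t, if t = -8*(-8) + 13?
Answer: -5544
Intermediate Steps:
t = 77 (t = 64 + 13 = 77)
-72*t = -72*77 = -5544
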